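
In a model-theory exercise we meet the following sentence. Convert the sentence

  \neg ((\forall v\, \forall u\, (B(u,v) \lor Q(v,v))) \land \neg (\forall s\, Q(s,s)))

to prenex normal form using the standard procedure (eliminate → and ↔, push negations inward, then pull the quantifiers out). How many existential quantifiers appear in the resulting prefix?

Move each ¬ inward, flipping quantifiers it crosses:
  (\exists v\, \exists u\, (\neg B(u,v) \land \neg Q(v,v))) \lor (\forall s\, Q(s,s))
All bound variables are already distinct, so no renaming is needed.
Finally move all quantifiers to the prefix:
  \exists v\, \exists u\, \forall s\, (\neg B(u,v) \land \neg Q(v,v) \lor Q(s,s))
The prefix is \exists v \exists u \forall s: 1 universal, 2 existential.

2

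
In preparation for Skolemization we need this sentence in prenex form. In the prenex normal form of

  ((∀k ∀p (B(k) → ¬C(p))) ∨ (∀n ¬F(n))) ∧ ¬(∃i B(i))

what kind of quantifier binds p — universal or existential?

First replace A → B with ¬A ∨ B.
  ((∀k ∀p (¬B(k) ∨ ¬C(p))) ∨ (∀n ¬F(n))) ∧ ¬(∃i B(i))
Drive negations inward (¬∀x A ≡ ∃x ¬A, ¬∃x A ≡ ∀x ¬A, De Morgan for ∧/∨):
  ((∀k ∀p (¬B(k) ∨ ¬C(p))) ∨ (∀n ¬F(n))) ∧ (∀i ¬B(i))
Finally move all quantifiers to the prefix:
  ∀k ∀p ∀n ∀i ((¬B(k) ∨ ¬C(p) ∨ ¬F(n)) ∧ ¬B(i))
The quantifier ∀p sits under an even number of negations (counting the antecedent side of each →), so it remains universal.

universal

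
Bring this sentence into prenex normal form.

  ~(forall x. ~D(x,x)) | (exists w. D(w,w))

exists x. exists w. (D(x,x) | D(w,w))

Move each ¬ inward, flipping quantifiers it crosses:
  (exists x. D(x,x)) | (exists w. D(w,w))
Extract every quantifier outward, since the variables are now distinct and don't occur free across branches:
  exists x. exists w. (D(x,x) | D(w,w))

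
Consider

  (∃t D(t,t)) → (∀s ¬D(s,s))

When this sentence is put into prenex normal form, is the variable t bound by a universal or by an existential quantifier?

universal

Rewrite implications/biconditionals: A → B as ¬A ∨ B.
  ¬(∃t D(t,t)) ∨ (∀s ¬D(s,s))
Push ¬ through the quantifiers and connectives to reach negation normal form:
  (∀t ¬D(t,t)) ∨ (∀s ¬D(s,s))
All bound variables are already distinct, so no renaming is needed.
Pull the quantifiers to the front (each side's bound variable is not free in the other side):
  ∀t ∀s (¬D(t,t) ∨ ¬D(s,s))
The quantifier ∃t sits under an odd number of negations (counting the antecedent side of each →), so it flips to ∀t.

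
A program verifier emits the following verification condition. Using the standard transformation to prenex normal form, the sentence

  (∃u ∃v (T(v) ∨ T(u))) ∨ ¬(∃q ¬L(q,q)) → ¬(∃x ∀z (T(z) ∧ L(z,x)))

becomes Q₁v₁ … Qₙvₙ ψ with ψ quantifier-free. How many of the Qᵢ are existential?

First replace A → B with ¬A ∨ B.
  ¬((∃u ∃v (T(v) ∨ T(u))) ∨ ¬(∃q ¬L(q,q))) ∨ ¬(∃x ∀z (T(z) ∧ L(z,x)))
Drive negations inward (¬∀x A ≡ ∃x ¬A, ¬∃x A ≡ ∀x ¬A, De Morgan for ∧/∨):
  (∀u ∀v (¬T(v) ∧ ¬T(u))) ∧ (∃q ¬L(q,q)) ∨ (∀x ∃z (¬T(z) ∨ ¬L(z,x)))
Extract every quantifier outward, since the variables are now distinct and don't occur free across branches:
  ∀u ∀v ∃q ∀x ∃z (¬T(v) ∧ ¬T(u) ∧ ¬L(q,q) ∨ ¬T(z) ∨ ¬L(z,x))
The prefix is ∀u ∀v ∃q ∀x ∃z: 3 universal, 2 existential.

2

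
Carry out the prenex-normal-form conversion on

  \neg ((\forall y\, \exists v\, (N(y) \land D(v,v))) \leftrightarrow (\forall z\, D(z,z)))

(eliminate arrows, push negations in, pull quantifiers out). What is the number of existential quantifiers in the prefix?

3

First replace A → B with ¬A ∨ B; A ↔ B as (¬A ∨ B) ∧ (¬B ∨ A).
  \neg ((\neg (\forall y\, \exists v\, (N(y) \land D(v,v))) \lor (\forall z\, D(z,z))) \land (\neg (\forall z\, D(z,z)) \lor (\forall y\, \exists v\, (N(y) \land D(v,v)))))
Drive negations inward (¬∀x A ≡ ∃x ¬A, ¬∃x A ≡ ∀x ¬A, De Morgan for ∧/∨):
  (\forall y\, \exists v\, (N(y) \land D(v,v))) \land (\exists z\, \neg D(z,z)) \lor (\forall z\, D(z,z)) \land (\exists y\, \forall v\, (\neg N(y) \lor \neg D(v,v)))
Standardize variables apart so no two quantifiers bind the same name: z↦y1, y↦r, v↦c.
  (\forall y\, \exists v\, (N(y) \land D(v,v))) \land (\exists z\, \neg D(z,z)) \lor (\forall y1\, D(y1,y1)) \land (\exists r\, \forall c\, (\neg N(r) \lor \neg D(c,c)))
Finally move all quantifiers to the prefix:
  \forall y\, \exists v\, \exists z\, \forall y1\, \exists r\, \forall c\, (N(y) \land D(v,v) \land \neg D(z,z) \lor D(y1,y1) \land (\neg N(r) \lor \neg D(c,c)))
The prefix is \forall y \exists v \exists z \forall y1 \exists r \forall c: 3 universal, 3 existential.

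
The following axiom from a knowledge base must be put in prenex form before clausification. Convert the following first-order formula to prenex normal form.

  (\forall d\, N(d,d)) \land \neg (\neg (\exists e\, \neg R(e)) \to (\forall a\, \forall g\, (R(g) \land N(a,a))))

First replace A → B with ¬A ∨ B.
  (\forall d\, N(d,d)) \land \neg (\neg \neg (\exists e\, \neg R(e)) \lor (\forall a\, \forall g\, (R(g) \land N(a,a))))
Push ¬ through the quantifiers and connectives to reach negation normal form:
  (\forall d\, N(d,d)) \land (\forall e\, R(e)) \land (\exists a\, \exists g\, (\neg R(g) \lor \neg N(a,a)))
All bound variables are already distinct, so no renaming is needed.
Extract every quantifier outward, since the variables are now distinct and don't occur free across branches:
  \forall d\, \forall e\, \exists a\, \exists g\, (N(d,d) \land R(e) \land (\neg R(g) \lor \neg N(a,a)))

\forall d\, \forall e\, \exists a\, \exists g\, (N(d,d) \land R(e) \land (\neg R(g) \lor \neg N(a,a)))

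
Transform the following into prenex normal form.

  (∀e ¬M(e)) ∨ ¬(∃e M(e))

∀e ∀z (¬M(e) ∨ ¬M(z))

Drive negations inward (¬∀x A ≡ ∃x ¬A, ¬∃x A ≡ ∀x ¬A, De Morgan for ∧/∨):
  (∀e ¬M(e)) ∨ (∀e ¬M(e))
Standardize variables apart so no two quantifiers bind the same name: e↦z.
  (∀e ¬M(e)) ∨ (∀z ¬M(z))
Extract every quantifier outward, since the variables are now distinct and don't occur free across branches:
  ∀e ∀z (¬M(e) ∨ ¬M(z))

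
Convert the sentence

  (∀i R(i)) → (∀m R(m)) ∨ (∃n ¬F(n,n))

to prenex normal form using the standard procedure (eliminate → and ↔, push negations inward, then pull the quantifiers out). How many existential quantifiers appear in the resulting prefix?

2

Rewrite implications/biconditionals: A → B as ¬A ∨ B.
  ¬(∀i R(i)) ∨ (∀m R(m)) ∨ (∃n ¬F(n,n))
Drive negations inward (¬∀x A ≡ ∃x ¬A, ¬∃x A ≡ ∀x ¬A, De Morgan for ∧/∨):
  (∃i ¬R(i)) ∨ (∀m R(m)) ∨ (∃n ¬F(n,n))
All bound variables are already distinct, so no renaming is needed.
Finally move all quantifiers to the prefix:
  ∃i ∀m ∃n (¬R(i) ∨ R(m) ∨ ¬F(n,n))
The prefix is ∃i ∀m ∃n: 1 universal, 2 existential.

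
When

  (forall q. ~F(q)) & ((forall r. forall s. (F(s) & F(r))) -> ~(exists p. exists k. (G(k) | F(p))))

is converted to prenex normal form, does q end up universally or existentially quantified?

First replace A → B with ¬A ∨ B.
  (forall q. ~F(q)) & (~(forall r. forall s. (F(s) & F(r))) | ~(exists p. exists k. (G(k) | F(p))))
Push ¬ through the quantifiers and connectives to reach negation normal form:
  (forall q. ~F(q)) & ((exists r. exists s. (~F(s) | ~F(r))) | (forall p. forall k. (~G(k) & ~F(p))))
Finally move all quantifiers to the prefix:
  forall q. exists r. exists s. forall p. forall k. (~F(q) & (~F(s) | ~F(r) | ~G(k) & ~F(p)))
The quantifier forall q sits under an even number of negations (counting the antecedent side of each →), so it remains universal.

universal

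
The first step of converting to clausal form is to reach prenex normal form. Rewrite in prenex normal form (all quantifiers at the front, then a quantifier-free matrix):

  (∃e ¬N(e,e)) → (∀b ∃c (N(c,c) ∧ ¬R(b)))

∀e ∀b ∃c (N(e,e) ∨ N(c,c) ∧ ¬R(b))

First replace A → B with ¬A ∨ B.
  ¬(∃e ¬N(e,e)) ∨ (∀b ∃c (N(c,c) ∧ ¬R(b)))
Push ¬ through the quantifiers and connectives to reach negation normal form:
  (∀e N(e,e)) ∨ (∀b ∃c (N(c,c) ∧ ¬R(b)))
All bound variables are already distinct, so no renaming is needed.
Pull the quantifiers to the front (each side's bound variable is not free in the other side):
  ∀e ∀b ∃c (N(e,e) ∨ N(c,c) ∧ ¬R(b))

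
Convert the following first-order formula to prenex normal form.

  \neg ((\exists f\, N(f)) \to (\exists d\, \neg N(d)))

First replace A → B with ¬A ∨ B.
  \neg (\neg (\exists f\, N(f)) \lor (\exists d\, \neg N(d)))
Push ¬ through the quantifiers and connectives to reach negation normal form:
  (\exists f\, N(f)) \land (\forall d\, N(d))
All bound variables are already distinct, so no renaming is needed.
Pull the quantifiers to the front (each side's bound variable is not free in the other side):
  \exists f\, \forall d\, (N(f) \land N(d))

\exists f\, \forall d\, (N(f) \land N(d))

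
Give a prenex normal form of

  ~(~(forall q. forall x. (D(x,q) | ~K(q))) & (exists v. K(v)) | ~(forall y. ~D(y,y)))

Push ¬ through the quantifiers and connectives to reach negation normal form:
  ((forall q. forall x. (D(x,q) | ~K(q))) | (forall v. ~K(v))) & (forall y. ~D(y,y))
All bound variables are already distinct, so no renaming is needed.
Extract every quantifier outward, since the variables are now distinct and don't occur free across branches:
  forall q. forall x. forall v. forall y. ((D(x,q) | ~K(q) | ~K(v)) & ~D(y,y))

forall q. forall x. forall v. forall y. ((D(x,q) | ~K(q) | ~K(v)) & ~D(y,y))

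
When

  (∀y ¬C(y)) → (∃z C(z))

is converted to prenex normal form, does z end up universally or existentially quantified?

Rewrite implications/biconditionals: A → B as ¬A ∨ B.
  ¬(∀y ¬C(y)) ∨ (∃z C(z))
Push ¬ through the quantifiers and connectives to reach negation normal form:
  (∃y C(y)) ∨ (∃z C(z))
All bound variables are already distinct, so no renaming is needed.
Extract every quantifier outward, since the variables are now distinct and don't occur free across branches:
  ∃y ∃z (C(y) ∨ C(z))
The quantifier ∃z sits under an even number of negations (counting the antecedent side of each →), so it remains existential.

existential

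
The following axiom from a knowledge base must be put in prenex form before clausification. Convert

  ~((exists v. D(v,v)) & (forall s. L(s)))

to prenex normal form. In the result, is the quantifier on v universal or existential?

universal

Push ¬ through the quantifiers and connectives to reach negation normal form:
  (forall v. ~D(v,v)) | (exists s. ~L(s))
All bound variables are already distinct, so no renaming is needed.
Finally move all quantifiers to the prefix:
  forall v. exists s. (~D(v,v) | ~L(s))
The quantifier exists v sits under an odd number of negations, so it flips to forall v.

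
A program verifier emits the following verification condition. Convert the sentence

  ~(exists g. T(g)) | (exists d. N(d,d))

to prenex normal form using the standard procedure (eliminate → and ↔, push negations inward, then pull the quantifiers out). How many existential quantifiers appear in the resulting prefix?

Drive negations inward (¬∀x A ≡ ∃x ¬A, ¬∃x A ≡ ∀x ¬A, De Morgan for ∧/∨):
  (forall g. ~T(g)) | (exists d. N(d,d))
All bound variables are already distinct, so no renaming is needed.
Pull the quantifiers to the front (each side's bound variable is not free in the other side):
  forall g. exists d. (~T(g) | N(d,d))
The prefix is forall g exists d: 1 universal, 1 existential.

1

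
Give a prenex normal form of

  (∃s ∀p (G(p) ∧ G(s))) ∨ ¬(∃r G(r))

Push ¬ through the quantifiers and connectives to reach negation normal form:
  (∃s ∀p (G(p) ∧ G(s))) ∨ (∀r ¬G(r))
Pull the quantifiers to the front (each side's bound variable is not free in the other side):
  ∃s ∀p ∀r (G(p) ∧ G(s) ∨ ¬G(r))

∃s ∀p ∀r (G(p) ∧ G(s) ∨ ¬G(r))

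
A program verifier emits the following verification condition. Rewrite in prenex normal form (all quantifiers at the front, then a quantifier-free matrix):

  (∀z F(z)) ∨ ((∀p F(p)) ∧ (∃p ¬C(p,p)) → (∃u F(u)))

∀z ∃p ∀y1 ∃u (F(z) ∨ ¬F(p) ∨ C(y1,y1) ∨ F(u))

Eliminate → and ↔ using ¬ and ∨.
  (∀z F(z)) ∨ ¬((∀p F(p)) ∧ (∃p ¬C(p,p))) ∨ (∃u F(u))
Move each ¬ inward, flipping quantifiers it crosses:
  (∀z F(z)) ∨ (∃p ¬F(p)) ∨ (∀p C(p,p)) ∨ (∃u F(u))
Rename bound variables to avoid capture: p↦y1.
  (∀z F(z)) ∨ (∃p ¬F(p)) ∨ (∀y1 C(y1,y1)) ∨ (∃u F(u))
Finally move all quantifiers to the prefix:
  ∀z ∃p ∀y1 ∃u (F(z) ∨ ¬F(p) ∨ C(y1,y1) ∨ F(u))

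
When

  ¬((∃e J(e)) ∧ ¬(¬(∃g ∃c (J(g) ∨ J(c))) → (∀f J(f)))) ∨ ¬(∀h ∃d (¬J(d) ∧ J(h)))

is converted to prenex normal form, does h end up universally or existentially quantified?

Eliminate → and ↔ using ¬ and ∨.
  ¬((∃e J(e)) ∧ ¬(¬¬(∃g ∃c (J(g) ∨ J(c))) ∨ (∀f J(f)))) ∨ ¬(∀h ∃d (¬J(d) ∧ J(h)))
Drive negations inward (¬∀x A ≡ ∃x ¬A, ¬∃x A ≡ ∀x ¬A, De Morgan for ∧/∨):
  (∀e ¬J(e)) ∨ (∃g ∃c (J(g) ∨ J(c))) ∨ (∀f J(f)) ∨ (∃h ∀d (J(d) ∨ ¬J(h)))
Pull the quantifiers to the front (each side's bound variable is not free in the other side):
  ∀e ∃g ∃c ∀f ∃h ∀d (¬J(e) ∨ J(g) ∨ J(c) ∨ J(f) ∨ J(d) ∨ ¬J(h))
The quantifier ∀h sits under an odd number of negations (counting the antecedent side of each →), so it flips to ∃h.

existential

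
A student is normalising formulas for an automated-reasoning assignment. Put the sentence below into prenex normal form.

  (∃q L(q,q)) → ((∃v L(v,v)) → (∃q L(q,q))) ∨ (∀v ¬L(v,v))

∀q ∀v ∃a ∀c (¬L(q,q) ∨ ¬L(v,v) ∨ L(a,a) ∨ ¬L(c,c))

Eliminate → and ↔ using ¬ and ∨.
  ¬(∃q L(q,q)) ∨ ¬(∃v L(v,v)) ∨ (∃q L(q,q)) ∨ (∀v ¬L(v,v))
Push ¬ through the quantifiers and connectives to reach negation normal form:
  (∀q ¬L(q,q)) ∨ (∀v ¬L(v,v)) ∨ (∃q L(q,q)) ∨ (∀v ¬L(v,v))
Give each quantifier a distinct variable: q↦a, v↦c.
  (∀q ¬L(q,q)) ∨ (∀v ¬L(v,v)) ∨ (∃a L(a,a)) ∨ (∀c ¬L(c,c))
Extract every quantifier outward, since the variables are now distinct and don't occur free across branches:
  ∀q ∀v ∃a ∀c (¬L(q,q) ∨ ¬L(v,v) ∨ L(a,a) ∨ ¬L(c,c))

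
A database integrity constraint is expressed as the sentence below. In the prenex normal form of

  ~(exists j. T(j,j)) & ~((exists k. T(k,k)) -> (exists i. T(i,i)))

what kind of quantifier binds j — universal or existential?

Eliminate → and ↔ using ¬ and ∨.
  ~(exists j. T(j,j)) & ~(~(exists k. T(k,k)) | (exists i. T(i,i)))
Push ¬ through the quantifiers and connectives to reach negation normal form:
  (forall j. ~T(j,j)) & (exists k. T(k,k)) & (forall i. ~T(i,i))
All bound variables are already distinct, so no renaming is needed.
Extract every quantifier outward, since the variables are now distinct and don't occur free across branches:
  forall j. exists k. forall i. (~T(j,j) & T(k,k) & ~T(i,i))
The quantifier exists j sits under an odd number of negations (counting the antecedent side of each →), so it flips to forall j.

universal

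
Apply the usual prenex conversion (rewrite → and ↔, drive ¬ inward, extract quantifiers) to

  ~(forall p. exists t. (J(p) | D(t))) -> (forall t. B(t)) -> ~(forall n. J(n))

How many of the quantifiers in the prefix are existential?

First replace A → B with ¬A ∨ B.
  ~~(forall p. exists t. (J(p) | D(t))) | ~(forall t. B(t)) | ~(forall n. J(n))
Drive negations inward (¬∀x A ≡ ∃x ¬A, ¬∃x A ≡ ∀x ¬A, De Morgan for ∧/∨):
  (forall p. exists t. (J(p) | D(t))) | (exists t. ~B(t)) | (exists n. ~J(n))
Give each quantifier a distinct variable: t↦q.
  (forall p. exists t. (J(p) | D(t))) | (exists q. ~B(q)) | (exists n. ~J(n))
Extract every quantifier outward, since the variables are now distinct and don't occur free across branches:
  forall p. exists t. exists q. exists n. (J(p) | D(t) | ~B(q) | ~J(n))
The prefix is forall p exists t exists q exists n: 1 universal, 3 existential.

3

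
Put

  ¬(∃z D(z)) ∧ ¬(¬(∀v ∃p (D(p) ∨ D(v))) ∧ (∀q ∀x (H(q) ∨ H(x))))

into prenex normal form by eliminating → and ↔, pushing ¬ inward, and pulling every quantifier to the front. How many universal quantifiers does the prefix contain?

2

Move each ¬ inward, flipping quantifiers it crosses:
  (∀z ¬D(z)) ∧ ((∀v ∃p (D(p) ∨ D(v))) ∨ (∃q ∃x (¬H(q) ∧ ¬H(x))))
Finally move all quantifiers to the prefix:
  ∀z ∀v ∃p ∃q ∃x (¬D(z) ∧ (D(p) ∨ D(v) ∨ ¬H(q) ∧ ¬H(x)))
The prefix is ∀z ∀v ∃p ∃q ∃x: 2 universal, 3 existential.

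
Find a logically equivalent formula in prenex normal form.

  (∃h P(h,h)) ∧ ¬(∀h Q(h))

∃h ∃y (P(h,h) ∧ ¬Q(y))

Push ¬ through the quantifiers and connectives to reach negation normal form:
  (∃h P(h,h)) ∧ (∃h ¬Q(h))
Standardize variables apart so no two quantifiers bind the same name: h↦y.
  (∃h P(h,h)) ∧ (∃y ¬Q(y))
Pull the quantifiers to the front (each side's bound variable is not free in the other side):
  ∃h ∃y (P(h,h) ∧ ¬Q(y))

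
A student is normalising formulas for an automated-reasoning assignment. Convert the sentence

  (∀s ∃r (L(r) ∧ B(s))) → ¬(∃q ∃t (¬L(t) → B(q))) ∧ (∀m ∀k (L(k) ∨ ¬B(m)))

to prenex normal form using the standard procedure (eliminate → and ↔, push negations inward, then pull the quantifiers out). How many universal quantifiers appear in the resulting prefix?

5

First replace A → B with ¬A ∨ B.
  ¬(∀s ∃r (L(r) ∧ B(s))) ∨ ¬(∃q ∃t (¬¬L(t) ∨ B(q))) ∧ (∀m ∀k (L(k) ∨ ¬B(m)))
Drive negations inward (¬∀x A ≡ ∃x ¬A, ¬∃x A ≡ ∀x ¬A, De Morgan for ∧/∨):
  (∃s ∀r (¬L(r) ∨ ¬B(s))) ∨ (∀q ∀t (¬L(t) ∧ ¬B(q))) ∧ (∀m ∀k (L(k) ∨ ¬B(m)))
Extract every quantifier outward, since the variables are now distinct and don't occur free across branches:
  ∃s ∀r ∀q ∀t ∀m ∀k (¬L(r) ∨ ¬B(s) ∨ ¬L(t) ∧ ¬B(q) ∧ (L(k) ∨ ¬B(m)))
The prefix is ∃s ∀r ∀q ∀t ∀m ∀k: 5 universal, 1 existential.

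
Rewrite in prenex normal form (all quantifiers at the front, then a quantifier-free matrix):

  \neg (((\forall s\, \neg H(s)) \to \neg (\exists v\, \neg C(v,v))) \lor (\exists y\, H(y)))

\forall s\, \exists v\, \forall y\, (\neg H(s) \land \neg C(v,v) \land \neg H(y))

First replace A → B with ¬A ∨ B.
  \neg (\neg (\forall s\, \neg H(s)) \lor \neg (\exists v\, \neg C(v,v)) \lor (\exists y\, H(y)))
Move each ¬ inward, flipping quantifiers it crosses:
  (\forall s\, \neg H(s)) \land (\exists v\, \neg C(v,v)) \land (\forall y\, \neg H(y))
Extract every quantifier outward, since the variables are now distinct and don't occur free across branches:
  \forall s\, \exists v\, \forall y\, (\neg H(s) \land \neg C(v,v) \land \neg H(y))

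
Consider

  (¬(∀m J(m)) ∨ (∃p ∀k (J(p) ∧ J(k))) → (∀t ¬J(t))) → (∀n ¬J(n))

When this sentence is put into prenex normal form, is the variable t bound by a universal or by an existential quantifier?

existential

Rewrite implications/biconditionals: A → B as ¬A ∨ B.
  ¬(¬(¬(∀m J(m)) ∨ (∃p ∀k (J(p) ∧ J(k)))) ∨ (∀t ¬J(t))) ∨ (∀n ¬J(n))
Push ¬ through the quantifiers and connectives to reach negation normal form:
  ((∃m ¬J(m)) ∨ (∃p ∀k (J(p) ∧ J(k)))) ∧ (∃t J(t)) ∨ (∀n ¬J(n))
All bound variables are already distinct, so no renaming is needed.
Finally move all quantifiers to the prefix:
  ∃m ∃p ∀k ∃t ∀n ((¬J(m) ∨ J(p) ∧ J(k)) ∧ J(t) ∨ ¬J(n))
The quantifier ∀t sits under an odd number of negations (counting the antecedent side of each →), so it flips to ∃t.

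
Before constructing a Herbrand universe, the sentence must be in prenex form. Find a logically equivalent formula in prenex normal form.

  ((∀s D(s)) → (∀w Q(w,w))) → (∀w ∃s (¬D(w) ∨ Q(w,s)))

Eliminate → and ↔ using ¬ and ∨.
  ¬(¬(∀s D(s)) ∨ (∀w Q(w,w))) ∨ (∀w ∃s (¬D(w) ∨ Q(w,s)))
Push ¬ through the quantifiers and connectives to reach negation normal form:
  (∀s D(s)) ∧ (∃w ¬Q(w,w)) ∨ (∀w ∃s (¬D(w) ∨ Q(w,s)))
Rename bound variables to avoid capture: w↦x1, s↦a.
  (∀s D(s)) ∧ (∃w ¬Q(w,w)) ∨ (∀x1 ∃a (¬D(x1) ∨ Q(x1,a)))
Finally move all quantifiers to the prefix:
  ∀s ∃w ∀x1 ∃a (D(s) ∧ ¬Q(w,w) ∨ ¬D(x1) ∨ Q(x1,a))

∀s ∃w ∀x1 ∃a (D(s) ∧ ¬Q(w,w) ∨ ¬D(x1) ∨ Q(x1,a))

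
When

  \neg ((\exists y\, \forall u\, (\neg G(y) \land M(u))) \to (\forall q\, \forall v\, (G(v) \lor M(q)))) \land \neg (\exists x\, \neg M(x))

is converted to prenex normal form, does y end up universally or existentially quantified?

existential

Rewrite implications/biconditionals: A → B as ¬A ∨ B.
  \neg (\neg (\exists y\, \forall u\, (\neg G(y) \land M(u))) \lor (\forall q\, \forall v\, (G(v) \lor M(q)))) \land \neg (\exists x\, \neg M(x))
Move each ¬ inward, flipping quantifiers it crosses:
  (\exists y\, \forall u\, (\neg G(y) \land M(u))) \land (\exists q\, \exists v\, (\neg G(v) \land \neg M(q))) \land (\forall x\, M(x))
All bound variables are already distinct, so no renaming is needed.
Extract every quantifier outward, since the variables are now distinct and don't occur free across branches:
  \exists y\, \forall u\, \exists q\, \exists v\, \forall x\, (\neg G(y) \land M(u) \land \neg G(v) \land \neg M(q) \land M(x))
The quantifier \exists y sits under an even number of negations (counting the antecedent side of each →), so it remains existential.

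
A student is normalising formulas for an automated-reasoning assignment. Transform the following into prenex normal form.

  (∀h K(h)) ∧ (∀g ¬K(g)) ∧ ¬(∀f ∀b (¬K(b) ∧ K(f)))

Push ¬ through the quantifiers and connectives to reach negation normal form:
  (∀h K(h)) ∧ (∀g ¬K(g)) ∧ (∃f ∃b (K(b) ∨ ¬K(f)))
All bound variables are already distinct, so no renaming is needed.
Pull the quantifiers to the front (each side's bound variable is not free in the other side):
  ∀h ∀g ∃f ∃b (K(h) ∧ ¬K(g) ∧ (K(b) ∨ ¬K(f)))

∀h ∀g ∃f ∃b (K(h) ∧ ¬K(g) ∧ (K(b) ∨ ¬K(f)))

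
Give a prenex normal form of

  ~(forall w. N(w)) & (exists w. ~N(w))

exists w. exists z1. (~N(w) & ~N(z1))

Move each ¬ inward, flipping quantifiers it crosses:
  (exists w. ~N(w)) & (exists w. ~N(w))
Standardize variables apart so no two quantifiers bind the same name: w↦z1.
  (exists w. ~N(w)) & (exists z1. ~N(z1))
Pull the quantifiers to the front (each side's bound variable is not free in the other side):
  exists w. exists z1. (~N(w) & ~N(z1))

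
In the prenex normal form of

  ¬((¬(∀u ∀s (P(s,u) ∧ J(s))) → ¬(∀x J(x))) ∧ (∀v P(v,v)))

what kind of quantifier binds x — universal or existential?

universal

Eliminate → and ↔ using ¬ and ∨.
  ¬((¬¬(∀u ∀s (P(s,u) ∧ J(s))) ∨ ¬(∀x J(x))) ∧ (∀v P(v,v)))
Push ¬ through the quantifiers and connectives to reach negation normal form:
  (∃u ∃s (¬P(s,u) ∨ ¬J(s))) ∧ (∀x J(x)) ∨ (∃v ¬P(v,v))
All bound variables are already distinct, so no renaming is needed.
Finally move all quantifiers to the prefix:
  ∃u ∃s ∀x ∃v ((¬P(s,u) ∨ ¬J(s)) ∧ J(x) ∨ ¬P(v,v))
The quantifier ∀x sits under an even number of negations (counting the antecedent side of each →), so it remains universal.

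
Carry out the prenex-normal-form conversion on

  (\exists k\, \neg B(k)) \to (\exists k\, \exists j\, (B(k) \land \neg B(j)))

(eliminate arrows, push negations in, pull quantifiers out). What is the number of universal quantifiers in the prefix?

First replace A → B with ¬A ∨ B.
  \neg (\exists k\, \neg B(k)) \lor (\exists k\, \exists j\, (B(k) \land \neg B(j)))
Move each ¬ inward, flipping quantifiers it crosses:
  (\forall k\, B(k)) \lor (\exists k\, \exists j\, (B(k) \land \neg B(j)))
Rename bound variables to avoid capture: k↦t.
  (\forall k\, B(k)) \lor (\exists t\, \exists j\, (B(t) \land \neg B(j)))
Extract every quantifier outward, since the variables are now distinct and don't occur free across branches:
  \forall k\, \exists t\, \exists j\, (B(k) \lor B(t) \land \neg B(j))
The prefix is \forall k \exists t \exists j: 1 universal, 2 existential.

1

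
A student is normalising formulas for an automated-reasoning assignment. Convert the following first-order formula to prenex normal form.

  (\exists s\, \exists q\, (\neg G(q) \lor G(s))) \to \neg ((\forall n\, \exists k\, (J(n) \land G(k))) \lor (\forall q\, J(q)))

Rewrite implications/biconditionals: A → B as ¬A ∨ B.
  \neg (\exists s\, \exists q\, (\neg G(q) \lor G(s))) \lor \neg ((\forall n\, \exists k\, (J(n) \land G(k))) \lor (\forall q\, J(q)))
Move each ¬ inward, flipping quantifiers it crosses:
  (\forall s\, \forall q\, (G(q) \land \neg G(s))) \lor (\exists n\, \forall k\, (\neg J(n) \lor \neg G(k))) \land (\exists q\, \neg J(q))
Rename bound variables to avoid capture: q↦z1.
  (\forall s\, \forall q\, (G(q) \land \neg G(s))) \lor (\exists n\, \forall k\, (\neg J(n) \lor \neg G(k))) \land (\exists z1\, \neg J(z1))
Finally move all quantifiers to the prefix:
  \forall s\, \forall q\, \exists n\, \forall k\, \exists z1\, (G(q) \land \neg G(s) \lor (\neg J(n) \lor \neg G(k)) \land \neg J(z1))

\forall s\, \forall q\, \exists n\, \forall k\, \exists z1\, (G(q) \land \neg G(s) \lor (\neg J(n) \lor \neg G(k)) \land \neg J(z1))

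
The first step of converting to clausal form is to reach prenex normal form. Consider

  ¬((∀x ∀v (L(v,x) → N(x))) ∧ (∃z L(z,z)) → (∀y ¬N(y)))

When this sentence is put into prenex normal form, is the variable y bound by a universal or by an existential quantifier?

Eliminate → and ↔ using ¬ and ∨.
  ¬(¬((∀x ∀v (¬L(v,x) ∨ N(x))) ∧ (∃z L(z,z))) ∨ (∀y ¬N(y)))
Push ¬ through the quantifiers and connectives to reach negation normal form:
  (∀x ∀v (¬L(v,x) ∨ N(x))) ∧ (∃z L(z,z)) ∧ (∃y N(y))
All bound variables are already distinct, so no renaming is needed.
Finally move all quantifiers to the prefix:
  ∀x ∀v ∃z ∃y ((¬L(v,x) ∨ N(x)) ∧ L(z,z) ∧ N(y))
The quantifier ∀y sits under an odd number of negations (counting the antecedent side of each →), so it flips to ∃y.

existential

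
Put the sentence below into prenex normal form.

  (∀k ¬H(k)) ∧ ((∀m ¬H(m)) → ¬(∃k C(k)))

∀k ∃m ∀y1 (¬H(k) ∧ (H(m) ∨ ¬C(y1)))

Eliminate → and ↔ using ¬ and ∨.
  (∀k ¬H(k)) ∧ (¬(∀m ¬H(m)) ∨ ¬(∃k C(k)))
Move each ¬ inward, flipping quantifiers it crosses:
  (∀k ¬H(k)) ∧ ((∃m H(m)) ∨ (∀k ¬C(k)))
Rename bound variables to avoid capture: k↦y1.
  (∀k ¬H(k)) ∧ ((∃m H(m)) ∨ (∀y1 ¬C(y1)))
Extract every quantifier outward, since the variables are now distinct and don't occur free across branches:
  ∀k ∃m ∀y1 (¬H(k) ∧ (H(m) ∨ ¬C(y1)))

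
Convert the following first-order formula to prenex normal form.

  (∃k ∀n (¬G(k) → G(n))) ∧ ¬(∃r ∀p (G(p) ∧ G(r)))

Eliminate → and ↔ using ¬ and ∨.
  (∃k ∀n (¬¬G(k) ∨ G(n))) ∧ ¬(∃r ∀p (G(p) ∧ G(r)))
Drive negations inward (¬∀x A ≡ ∃x ¬A, ¬∃x A ≡ ∀x ¬A, De Morgan for ∧/∨):
  (∃k ∀n (G(k) ∨ G(n))) ∧ (∀r ∃p (¬G(p) ∨ ¬G(r)))
All bound variables are already distinct, so no renaming is needed.
Extract every quantifier outward, since the variables are now distinct and don't occur free across branches:
  ∃k ∀n ∀r ∃p ((G(k) ∨ G(n)) ∧ (¬G(p) ∨ ¬G(r)))

∃k ∀n ∀r ∃p ((G(k) ∨ G(n)) ∧ (¬G(p) ∨ ¬G(r)))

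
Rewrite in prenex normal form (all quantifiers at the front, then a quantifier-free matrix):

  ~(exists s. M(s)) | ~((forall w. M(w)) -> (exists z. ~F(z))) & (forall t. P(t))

forall s. forall w. forall z. forall t. (~M(s) | M(w) & F(z) & P(t))

Eliminate → and ↔ using ¬ and ∨.
  ~(exists s. M(s)) | ~(~(forall w. M(w)) | (exists z. ~F(z))) & (forall t. P(t))
Push ¬ through the quantifiers and connectives to reach negation normal form:
  (forall s. ~M(s)) | (forall w. M(w)) & (forall z. F(z)) & (forall t. P(t))
All bound variables are already distinct, so no renaming is needed.
Extract every quantifier outward, since the variables are now distinct and don't occur free across branches:
  forall s. forall w. forall z. forall t. (~M(s) | M(w) & F(z) & P(t))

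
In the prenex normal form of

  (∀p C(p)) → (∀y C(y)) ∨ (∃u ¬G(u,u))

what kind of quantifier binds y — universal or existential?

Eliminate → and ↔ using ¬ and ∨.
  ¬(∀p C(p)) ∨ (∀y C(y)) ∨ (∃u ¬G(u,u))
Drive negations inward (¬∀x A ≡ ∃x ¬A, ¬∃x A ≡ ∀x ¬A, De Morgan for ∧/∨):
  (∃p ¬C(p)) ∨ (∀y C(y)) ∨ (∃u ¬G(u,u))
All bound variables are already distinct, so no renaming is needed.
Finally move all quantifiers to the prefix:
  ∃p ∀y ∃u (¬C(p) ∨ C(y) ∨ ¬G(u,u))
The quantifier ∀y sits under an even number of negations (counting the antecedent side of each →), so it remains universal.

universal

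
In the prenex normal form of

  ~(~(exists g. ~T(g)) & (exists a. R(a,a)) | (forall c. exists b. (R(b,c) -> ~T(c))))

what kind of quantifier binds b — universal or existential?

Rewrite implications/biconditionals: A → B as ¬A ∨ B.
  ~(~(exists g. ~T(g)) & (exists a. R(a,a)) | (forall c. exists b. (~R(b,c) | ~T(c))))
Move each ¬ inward, flipping quantifiers it crosses:
  ((exists g. ~T(g)) | (forall a. ~R(a,a))) & (exists c. forall b. (R(b,c) & T(c)))
Finally move all quantifiers to the prefix:
  exists g. forall a. exists c. forall b. ((~T(g) | ~R(a,a)) & R(b,c) & T(c))
The quantifier exists b sits under an odd number of negations (counting the antecedent side of each →), so it flips to forall b.

universal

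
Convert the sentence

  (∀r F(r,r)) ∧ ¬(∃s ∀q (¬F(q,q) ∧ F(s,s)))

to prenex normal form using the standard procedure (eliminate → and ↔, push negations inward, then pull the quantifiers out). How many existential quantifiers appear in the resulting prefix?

Push ¬ through the quantifiers and connectives to reach negation normal form:
  (∀r F(r,r)) ∧ (∀s ∃q (F(q,q) ∨ ¬F(s,s)))
All bound variables are already distinct, so no renaming is needed.
Pull the quantifiers to the front (each side's bound variable is not free in the other side):
  ∀r ∀s ∃q (F(r,r) ∧ (F(q,q) ∨ ¬F(s,s)))
The prefix is ∀r ∀s ∃q: 2 universal, 1 existential.

1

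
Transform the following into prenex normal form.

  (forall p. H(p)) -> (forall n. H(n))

exists p. forall n. (~H(p) | H(n))

First replace A → B with ¬A ∨ B.
  ~(forall p. H(p)) | (forall n. H(n))
Move each ¬ inward, flipping quantifiers it crosses:
  (exists p. ~H(p)) | (forall n. H(n))
All bound variables are already distinct, so no renaming is needed.
Extract every quantifier outward, since the variables are now distinct and don't occur free across branches:
  exists p. forall n. (~H(p) | H(n))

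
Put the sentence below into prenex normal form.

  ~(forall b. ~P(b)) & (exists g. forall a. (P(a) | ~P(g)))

Drive negations inward (¬∀x A ≡ ∃x ¬A, ¬∃x A ≡ ∀x ¬A, De Morgan for ∧/∨):
  (exists b. P(b)) & (exists g. forall a. (P(a) | ~P(g)))
Pull the quantifiers to the front (each side's bound variable is not free in the other side):
  exists b. exists g. forall a. (P(b) & (P(a) | ~P(g)))

exists b. exists g. forall a. (P(b) & (P(a) | ~P(g)))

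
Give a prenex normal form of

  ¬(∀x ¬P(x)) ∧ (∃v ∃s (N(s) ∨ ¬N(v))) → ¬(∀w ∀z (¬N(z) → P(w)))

∀x ∀v ∀s ∃w ∃z (¬P(x) ∨ ¬N(s) ∧ N(v) ∨ ¬N(z) ∧ ¬P(w))

Rewrite implications/biconditionals: A → B as ¬A ∨ B.
  ¬(¬(∀x ¬P(x)) ∧ (∃v ∃s (N(s) ∨ ¬N(v)))) ∨ ¬(∀w ∀z (¬¬N(z) ∨ P(w)))
Move each ¬ inward, flipping quantifiers it crosses:
  (∀x ¬P(x)) ∨ (∀v ∀s (¬N(s) ∧ N(v))) ∨ (∃w ∃z (¬N(z) ∧ ¬P(w)))
All bound variables are already distinct, so no renaming is needed.
Extract every quantifier outward, since the variables are now distinct and don't occur free across branches:
  ∀x ∀v ∀s ∃w ∃z (¬P(x) ∨ ¬N(s) ∧ N(v) ∨ ¬N(z) ∧ ¬P(w))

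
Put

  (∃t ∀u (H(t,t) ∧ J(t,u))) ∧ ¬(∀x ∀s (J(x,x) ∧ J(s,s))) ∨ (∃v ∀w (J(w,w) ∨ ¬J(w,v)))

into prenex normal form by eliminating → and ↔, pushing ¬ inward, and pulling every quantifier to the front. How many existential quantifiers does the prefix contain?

4

Move each ¬ inward, flipping quantifiers it crosses:
  (∃t ∀u (H(t,t) ∧ J(t,u))) ∧ (∃x ∃s (¬J(x,x) ∨ ¬J(s,s))) ∨ (∃v ∀w (J(w,w) ∨ ¬J(w,v)))
Finally move all quantifiers to the prefix:
  ∃t ∀u ∃x ∃s ∃v ∀w (H(t,t) ∧ J(t,u) ∧ (¬J(x,x) ∨ ¬J(s,s)) ∨ J(w,w) ∨ ¬J(w,v))
The prefix is ∃t ∀u ∃x ∃s ∃v ∀w: 2 universal, 4 existential.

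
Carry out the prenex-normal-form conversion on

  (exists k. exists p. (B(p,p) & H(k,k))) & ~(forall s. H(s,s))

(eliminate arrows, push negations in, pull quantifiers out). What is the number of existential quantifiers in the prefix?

3

Drive negations inward (¬∀x A ≡ ∃x ¬A, ¬∃x A ≡ ∀x ¬A, De Morgan for ∧/∨):
  (exists k. exists p. (B(p,p) & H(k,k))) & (exists s. ~H(s,s))
Extract every quantifier outward, since the variables are now distinct and don't occur free across branches:
  exists k. exists p. exists s. (B(p,p) & H(k,k) & ~H(s,s))
The prefix is exists k exists p exists s: 0 universal, 3 existential.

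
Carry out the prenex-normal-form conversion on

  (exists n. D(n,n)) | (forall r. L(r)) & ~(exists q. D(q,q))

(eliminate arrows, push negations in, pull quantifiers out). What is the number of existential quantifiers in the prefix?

Move each ¬ inward, flipping quantifiers it crosses:
  (exists n. D(n,n)) | (forall r. L(r)) & (forall q. ~D(q,q))
Finally move all quantifiers to the prefix:
  exists n. forall r. forall q. (D(n,n) | L(r) & ~D(q,q))
The prefix is exists n forall r forall q: 2 universal, 1 existential.

1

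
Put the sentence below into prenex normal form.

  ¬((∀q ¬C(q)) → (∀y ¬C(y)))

∀q ∃y (¬C(q) ∧ C(y))

Rewrite implications/biconditionals: A → B as ¬A ∨ B.
  ¬(¬(∀q ¬C(q)) ∨ (∀y ¬C(y)))
Drive negations inward (¬∀x A ≡ ∃x ¬A, ¬∃x A ≡ ∀x ¬A, De Morgan for ∧/∨):
  (∀q ¬C(q)) ∧ (∃y C(y))
Pull the quantifiers to the front (each side's bound variable is not free in the other side):
  ∀q ∃y (¬C(q) ∧ C(y))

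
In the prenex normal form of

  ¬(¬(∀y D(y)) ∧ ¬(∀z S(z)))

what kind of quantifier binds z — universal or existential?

Push ¬ through the quantifiers and connectives to reach negation normal form:
  (∀y D(y)) ∨ (∀z S(z))
Extract every quantifier outward, since the variables are now distinct and don't occur free across branches:
  ∀y ∀z (D(y) ∨ S(z))
The quantifier ∀z sits under an even number of negations, so it remains universal.

universal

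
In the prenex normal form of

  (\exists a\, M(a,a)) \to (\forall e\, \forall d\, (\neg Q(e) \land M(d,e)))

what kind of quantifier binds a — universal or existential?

universal

Rewrite implications/biconditionals: A → B as ¬A ∨ B.
  \neg (\exists a\, M(a,a)) \lor (\forall e\, \forall d\, (\neg Q(e) \land M(d,e)))
Push ¬ through the quantifiers and connectives to reach negation normal form:
  (\forall a\, \neg M(a,a)) \lor (\forall e\, \forall d\, (\neg Q(e) \land M(d,e)))
All bound variables are already distinct, so no renaming is needed.
Extract every quantifier outward, since the variables are now distinct and don't occur free across branches:
  \forall a\, \forall e\, \forall d\, (\neg M(a,a) \lor \neg Q(e) \land M(d,e))
The quantifier \exists a sits under an odd number of negations (counting the antecedent side of each →), so it flips to \forall a.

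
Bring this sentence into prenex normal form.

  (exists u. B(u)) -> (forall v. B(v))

First replace A → B with ¬A ∨ B.
  ~(exists u. B(u)) | (forall v. B(v))
Move each ¬ inward, flipping quantifiers it crosses:
  (forall u. ~B(u)) | (forall v. B(v))
Extract every quantifier outward, since the variables are now distinct and don't occur free across branches:
  forall u. forall v. (~B(u) | B(v))

forall u. forall v. (~B(u) | B(v))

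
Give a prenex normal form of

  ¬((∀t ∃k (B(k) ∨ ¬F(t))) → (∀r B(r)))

∀t ∃k ∃r ((B(k) ∨ ¬F(t)) ∧ ¬B(r))

Rewrite implications/biconditionals: A → B as ¬A ∨ B.
  ¬(¬(∀t ∃k (B(k) ∨ ¬F(t))) ∨ (∀r B(r)))
Move each ¬ inward, flipping quantifiers it crosses:
  (∀t ∃k (B(k) ∨ ¬F(t))) ∧ (∃r ¬B(r))
All bound variables are already distinct, so no renaming is needed.
Extract every quantifier outward, since the variables are now distinct and don't occur free across branches:
  ∀t ∃k ∃r ((B(k) ∨ ¬F(t)) ∧ ¬B(r))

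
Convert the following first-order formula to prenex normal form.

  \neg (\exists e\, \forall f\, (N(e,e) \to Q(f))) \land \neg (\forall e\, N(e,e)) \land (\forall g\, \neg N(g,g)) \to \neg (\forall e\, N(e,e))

First replace A → B with ¬A ∨ B.
  \neg (\neg (\exists e\, \forall f\, (\neg N(e,e) \lor Q(f))) \land \neg (\forall e\, N(e,e)) \land (\forall g\, \neg N(g,g))) \lor \neg (\forall e\, N(e,e))
Push ¬ through the quantifiers and connectives to reach negation normal form:
  (\exists e\, \forall f\, (\neg N(e,e) \lor Q(f))) \lor (\forall e\, N(e,e)) \lor (\exists g\, N(g,g)) \lor (\exists e\, \neg N(e,e))
Rename bound variables to avoid capture: e↦b, e↦z1.
  (\exists e\, \forall f\, (\neg N(e,e) \lor Q(f))) \lor (\forall b\, N(b,b)) \lor (\exists g\, N(g,g)) \lor (\exists z1\, \neg N(z1,z1))
Pull the quantifiers to the front (each side's bound variable is not free in the other side):
  \exists e\, \forall f\, \forall b\, \exists g\, \exists z1\, (\neg N(e,e) \lor Q(f) \lor N(b,b) \lor N(g,g) \lor \neg N(z1,z1))

\exists e\, \forall f\, \forall b\, \exists g\, \exists z1\, (\neg N(e,e) \lor Q(f) \lor N(b,b) \lor N(g,g) \lor \neg N(z1,z1))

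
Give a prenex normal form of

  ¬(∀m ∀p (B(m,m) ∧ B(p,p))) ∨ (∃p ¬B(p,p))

∃m ∃p ∃z (¬B(m,m) ∨ ¬B(p,p) ∨ ¬B(z,z))

Push ¬ through the quantifiers and connectives to reach negation normal form:
  (∃m ∃p (¬B(m,m) ∨ ¬B(p,p))) ∨ (∃p ¬B(p,p))
Give each quantifier a distinct variable: p↦z.
  (∃m ∃p (¬B(m,m) ∨ ¬B(p,p))) ∨ (∃z ¬B(z,z))
Finally move all quantifiers to the prefix:
  ∃m ∃p ∃z (¬B(m,m) ∨ ¬B(p,p) ∨ ¬B(z,z))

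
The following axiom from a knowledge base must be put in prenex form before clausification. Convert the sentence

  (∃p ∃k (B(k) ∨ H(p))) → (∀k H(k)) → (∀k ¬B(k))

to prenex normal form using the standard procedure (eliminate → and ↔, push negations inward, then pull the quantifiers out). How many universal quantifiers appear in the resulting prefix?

Eliminate → and ↔ using ¬ and ∨.
  ¬(∃p ∃k (B(k) ∨ H(p))) ∨ ¬(∀k H(k)) ∨ (∀k ¬B(k))
Move each ¬ inward, flipping quantifiers it crosses:
  (∀p ∀k (¬B(k) ∧ ¬H(p))) ∨ (∃k ¬H(k)) ∨ (∀k ¬B(k))
Standardize variables apart so no two quantifiers bind the same name: k↦t, k↦c.
  (∀p ∀k (¬B(k) ∧ ¬H(p))) ∨ (∃t ¬H(t)) ∨ (∀c ¬B(c))
Finally move all quantifiers to the prefix:
  ∀p ∀k ∃t ∀c (¬B(k) ∧ ¬H(p) ∨ ¬H(t) ∨ ¬B(c))
The prefix is ∀p ∀k ∃t ∀c: 3 universal, 1 existential.

3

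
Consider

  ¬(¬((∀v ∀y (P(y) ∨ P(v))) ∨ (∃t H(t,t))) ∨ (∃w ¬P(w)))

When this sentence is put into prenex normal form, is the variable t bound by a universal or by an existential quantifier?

Push ¬ through the quantifiers and connectives to reach negation normal form:
  ((∀v ∀y (P(y) ∨ P(v))) ∨ (∃t H(t,t))) ∧ (∀w P(w))
Finally move all quantifiers to the prefix:
  ∀v ∀y ∃t ∀w ((P(y) ∨ P(v) ∨ H(t,t)) ∧ P(w))
The quantifier ∃t sits under an even number of negations, so it remains existential.

existential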